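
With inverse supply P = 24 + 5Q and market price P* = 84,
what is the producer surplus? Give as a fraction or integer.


Minimum supply price (at Q=0): P_min = 24
Quantity supplied at P* = 84:
Q* = (84 - 24)/5 = 12
PS = (1/2) * Q* * (P* - P_min)
PS = (1/2) * 12 * (84 - 24)
PS = (1/2) * 12 * 60 = 360

360


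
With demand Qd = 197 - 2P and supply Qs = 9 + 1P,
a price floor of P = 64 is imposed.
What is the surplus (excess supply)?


At P = 64:
Qd = 197 - 2*64 = 69
Qs = 9 + 1*64 = 73
Surplus = Qs - Qd = 73 - 69 = 4

4


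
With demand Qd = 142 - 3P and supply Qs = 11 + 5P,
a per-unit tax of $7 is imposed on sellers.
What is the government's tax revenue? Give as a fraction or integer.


With tax on sellers, new supply: Qs' = 11 + 5(P - 7)
= 5P - 24
New equilibrium quantity:
Q_new = 319/4
Tax revenue = tax * Q_new = 7 * 319/4 = 2233/4

2233/4


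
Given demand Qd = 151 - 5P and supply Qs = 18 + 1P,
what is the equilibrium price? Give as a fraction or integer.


At equilibrium, Qd = Qs.
151 - 5P = 18 + 1P
151 - 18 = 5P + 1P
133 = 6P
P* = 133/6 = 133/6

133/6


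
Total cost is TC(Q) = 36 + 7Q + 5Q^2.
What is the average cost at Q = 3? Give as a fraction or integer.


TC(3) = 36 + 7*3 + 5*3^2
TC(3) = 36 + 21 + 45 = 102
AC = TC/Q = 102/3 = 34

34


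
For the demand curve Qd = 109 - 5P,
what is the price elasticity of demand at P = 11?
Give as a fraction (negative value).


dQ/dP = -5
At P = 11: Q = 109 - 5*11 = 54
E = (dQ/dP)(P/Q) = (-5)(11/54) = -55/54

-55/54


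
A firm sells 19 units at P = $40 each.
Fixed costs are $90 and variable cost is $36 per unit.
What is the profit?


Total Revenue = P * Q = 40 * 19 = $760
Total Cost = FC + VC*Q = 90 + 36*19 = $774
Profit = TR - TC = 760 - 774 = $-14

$-14


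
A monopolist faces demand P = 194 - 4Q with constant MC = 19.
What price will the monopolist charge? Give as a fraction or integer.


MR = 194 - 8Q
Set MR = MC: 194 - 8Q = 19
Q* = 175/8
Substitute into demand:
P* = 194 - 4*175/8 = 213/2

213/2


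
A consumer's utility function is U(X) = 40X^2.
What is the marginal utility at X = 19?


MU = dU/dX = 40*2*X^(2-1)
MU = 80*X^1
At X = 19:
MU = 80 * 19^1
MU = 80 * 19 = 1520

1520


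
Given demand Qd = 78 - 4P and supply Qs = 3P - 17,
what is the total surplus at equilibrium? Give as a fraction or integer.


Find equilibrium: 78 - 4P = 3P - 17
78 + 17 = 7P
P* = 95/7 = 95/7
Q* = 3*95/7 - 17 = 166/7
Inverse demand: P = 39/2 - Q/4, so P_max = 39/2
Inverse supply: P = 17/3 + Q/3, so P_min = 17/3
CS = (1/2) * 166/7 * (39/2 - 95/7) = 6889/98
PS = (1/2) * 166/7 * (95/7 - 17/3) = 13778/147
TS = CS + PS = 6889/98 + 13778/147 = 6889/42

6889/42


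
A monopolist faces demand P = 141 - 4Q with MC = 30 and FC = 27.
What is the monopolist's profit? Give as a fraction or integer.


MR = MC: 141 - 8Q = 30
Q* = 111/8
P* = 141 - 4*111/8 = 171/2
Profit = (P* - MC)*Q* - FC
= (171/2 - 30)*111/8 - 27
= 111/2*111/8 - 27
= 12321/16 - 27 = 11889/16

11889/16


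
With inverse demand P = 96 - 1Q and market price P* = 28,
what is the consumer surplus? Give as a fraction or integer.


Maximum willingness to pay (at Q=0): P_max = 96
Quantity demanded at P* = 28:
Q* = (96 - 28)/1 = 68
CS = (1/2) * Q* * (P_max - P*)
CS = (1/2) * 68 * (96 - 28)
CS = (1/2) * 68 * 68 = 2312

2312


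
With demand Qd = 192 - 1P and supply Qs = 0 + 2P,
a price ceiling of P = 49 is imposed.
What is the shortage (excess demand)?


At P = 49:
Qd = 192 - 1*49 = 143
Qs = 0 + 2*49 = 98
Shortage = Qd - Qs = 143 - 98 = 45

45


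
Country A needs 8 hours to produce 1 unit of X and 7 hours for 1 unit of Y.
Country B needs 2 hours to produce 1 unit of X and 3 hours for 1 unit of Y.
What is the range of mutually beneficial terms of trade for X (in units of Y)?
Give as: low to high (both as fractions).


Opportunity cost of X for Country A = hours_X / hours_Y = 8/7 = 8/7 units of Y
Opportunity cost of X for Country B = hours_X / hours_Y = 2/3 = 2/3 units of Y
Terms of trade must be between the two opportunity costs.
Range: 2/3 to 8/7

2/3 to 8/7


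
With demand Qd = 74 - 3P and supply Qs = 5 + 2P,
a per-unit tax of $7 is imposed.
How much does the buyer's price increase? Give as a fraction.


With a per-unit tax, the buyer's price increase depends on relative slopes.
Supply slope: d = 2, Demand slope: b = 3
Buyer's price increase = d * tax / (b + d)
= 2 * 7 / (3 + 2)
= 14 / 5 = 14/5

14/5


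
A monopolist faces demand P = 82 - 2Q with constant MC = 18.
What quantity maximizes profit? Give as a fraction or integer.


TR = P*Q = (82 - 2Q)Q = 82Q - 2Q^2
MR = dTR/dQ = 82 - 4Q
Set MR = MC:
82 - 4Q = 18
64 = 4Q
Q* = 64/4 = 16

16


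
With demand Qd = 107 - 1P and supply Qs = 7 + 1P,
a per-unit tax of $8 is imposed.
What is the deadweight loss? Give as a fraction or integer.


Pre-tax equilibrium quantity: Q* = 57
Post-tax equilibrium quantity: Q_tax = 53
Reduction in quantity: Q* - Q_tax = 4
DWL = (1/2) * tax * (Q* - Q_tax)
DWL = (1/2) * 8 * 4 = 16

16


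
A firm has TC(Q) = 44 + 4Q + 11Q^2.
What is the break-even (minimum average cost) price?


AC(Q) = 44/Q + 4 + 11Q
To minimize: dAC/dQ = -44/Q^2 + 11 = 0
Q^2 = 44/11 = 4
Q* = 2
Min AC = 44/2 + 4 + 11*2
Min AC = 22 + 4 + 22 = 48

48


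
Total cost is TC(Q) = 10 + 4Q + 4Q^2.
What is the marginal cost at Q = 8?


MC = dTC/dQ = 4 + 2*4*Q
At Q = 8:
MC = 4 + 8*8
MC = 4 + 64 = 68

68


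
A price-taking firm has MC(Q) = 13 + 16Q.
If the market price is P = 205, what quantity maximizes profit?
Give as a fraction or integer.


In perfect competition, profit is maximized where P = MC.
205 = 13 + 16Q
192 = 16Q
Q* = 192/16 = 12

12


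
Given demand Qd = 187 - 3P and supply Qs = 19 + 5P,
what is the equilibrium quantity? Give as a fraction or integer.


First find equilibrium price:
187 - 3P = 19 + 5P
P* = 168/8 = 21
Then substitute into demand:
Q* = 187 - 3 * 21 = 124

124


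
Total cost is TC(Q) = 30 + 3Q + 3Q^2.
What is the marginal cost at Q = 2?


MC = dTC/dQ = 3 + 2*3*Q
At Q = 2:
MC = 3 + 6*2
MC = 3 + 12 = 15

15


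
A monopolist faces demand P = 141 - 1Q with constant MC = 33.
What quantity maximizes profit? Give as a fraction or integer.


TR = P*Q = (141 - 1Q)Q = 141Q - 1Q^2
MR = dTR/dQ = 141 - 2Q
Set MR = MC:
141 - 2Q = 33
108 = 2Q
Q* = 108/2 = 54

54


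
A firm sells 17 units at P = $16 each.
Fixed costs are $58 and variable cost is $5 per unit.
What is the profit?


Total Revenue = P * Q = 16 * 17 = $272
Total Cost = FC + VC*Q = 58 + 5*17 = $143
Profit = TR - TC = 272 - 143 = $129

$129


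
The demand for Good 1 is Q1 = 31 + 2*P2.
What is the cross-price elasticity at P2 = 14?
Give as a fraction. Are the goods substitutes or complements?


dQ1/dP2 = 2
At P2 = 14: Q1 = 31 + 2*14 = 59
Exy = (dQ1/dP2)(P2/Q1) = 2 * 14 / 59 = 28/59
Since Exy > 0, the goods are substitutes.

28/59 (substitutes)


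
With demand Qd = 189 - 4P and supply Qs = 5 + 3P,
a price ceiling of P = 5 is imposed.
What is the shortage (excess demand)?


At P = 5:
Qd = 189 - 4*5 = 169
Qs = 5 + 3*5 = 20
Shortage = Qd - Qs = 169 - 20 = 149

149


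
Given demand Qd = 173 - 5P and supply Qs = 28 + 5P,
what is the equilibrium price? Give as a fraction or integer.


At equilibrium, Qd = Qs.
173 - 5P = 28 + 5P
173 - 28 = 5P + 5P
145 = 10P
P* = 145/10 = 29/2

29/2


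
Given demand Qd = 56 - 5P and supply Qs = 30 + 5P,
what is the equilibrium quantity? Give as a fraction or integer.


First find equilibrium price:
56 - 5P = 30 + 5P
P* = 26/10 = 13/5
Then substitute into demand:
Q* = 56 - 5 * 13/5 = 43

43


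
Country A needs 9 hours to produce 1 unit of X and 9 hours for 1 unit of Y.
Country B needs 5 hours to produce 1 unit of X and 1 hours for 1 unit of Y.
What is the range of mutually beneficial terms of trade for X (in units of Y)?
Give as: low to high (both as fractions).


Opportunity cost of X for Country A = hours_X / hours_Y = 9/9 = 1 units of Y
Opportunity cost of X for Country B = hours_X / hours_Y = 5/1 = 5 units of Y
Terms of trade must be between the two opportunity costs.
Range: 1 to 5

1 to 5


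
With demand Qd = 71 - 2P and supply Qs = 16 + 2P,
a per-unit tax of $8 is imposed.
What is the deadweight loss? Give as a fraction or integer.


Pre-tax equilibrium quantity: Q* = 87/2
Post-tax equilibrium quantity: Q_tax = 71/2
Reduction in quantity: Q* - Q_tax = 8
DWL = (1/2) * tax * (Q* - Q_tax)
DWL = (1/2) * 8 * 8 = 32

32


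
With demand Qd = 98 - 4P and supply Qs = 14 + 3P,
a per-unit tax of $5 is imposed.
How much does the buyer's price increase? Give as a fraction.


With a per-unit tax, the buyer's price increase depends on relative slopes.
Supply slope: d = 3, Demand slope: b = 4
Buyer's price increase = d * tax / (b + d)
= 3 * 5 / (4 + 3)
= 15 / 7 = 15/7

15/7


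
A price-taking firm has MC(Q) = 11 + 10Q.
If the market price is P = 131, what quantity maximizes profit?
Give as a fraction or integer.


In perfect competition, profit is maximized where P = MC.
131 = 11 + 10Q
120 = 10Q
Q* = 120/10 = 12

12


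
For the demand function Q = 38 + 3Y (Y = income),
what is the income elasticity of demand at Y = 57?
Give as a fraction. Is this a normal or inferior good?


dQ/dY = 3
At Y = 57: Q = 38 + 3*57 = 209
Ey = (dQ/dY)(Y/Q) = 3 * 57 / 209 = 9/11
Since Ey > 0, this is a normal good.

9/11 (normal good)


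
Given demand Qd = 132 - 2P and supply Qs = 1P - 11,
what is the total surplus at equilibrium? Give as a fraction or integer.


Find equilibrium: 132 - 2P = 1P - 11
132 + 11 = 3P
P* = 143/3 = 143/3
Q* = 1*143/3 - 11 = 110/3
Inverse demand: P = 66 - Q/2, so P_max = 66
Inverse supply: P = 11 + Q/1, so P_min = 11
CS = (1/2) * 110/3 * (66 - 143/3) = 3025/9
PS = (1/2) * 110/3 * (143/3 - 11) = 6050/9
TS = CS + PS = 3025/9 + 6050/9 = 3025/3

3025/3


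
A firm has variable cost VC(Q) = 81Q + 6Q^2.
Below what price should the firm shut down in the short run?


AVC(Q) = VC(Q)/Q = 81 + 6Q
AVC is increasing in Q, so minimum AVC is at Q -> 0+.
Min AVC = 81
The firm should shut down if P < 81.

81


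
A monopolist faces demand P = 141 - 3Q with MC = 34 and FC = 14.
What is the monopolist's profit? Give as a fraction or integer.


MR = MC: 141 - 6Q = 34
Q* = 107/6
P* = 141 - 3*107/6 = 175/2
Profit = (P* - MC)*Q* - FC
= (175/2 - 34)*107/6 - 14
= 107/2*107/6 - 14
= 11449/12 - 14 = 11281/12

11281/12


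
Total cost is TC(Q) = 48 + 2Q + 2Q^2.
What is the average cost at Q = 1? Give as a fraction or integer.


TC(1) = 48 + 2*1 + 2*1^2
TC(1) = 48 + 2 + 2 = 52
AC = TC/Q = 52/1 = 52

52


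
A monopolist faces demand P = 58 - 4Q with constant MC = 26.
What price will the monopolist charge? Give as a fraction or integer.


MR = 58 - 8Q
Set MR = MC: 58 - 8Q = 26
Q* = 4
Substitute into demand:
P* = 58 - 4*4 = 42

42


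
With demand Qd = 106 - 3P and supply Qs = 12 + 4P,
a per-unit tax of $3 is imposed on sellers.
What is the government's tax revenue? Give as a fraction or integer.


With tax on sellers, new supply: Qs' = 12 + 4(P - 3)
= 0 + 4P
New equilibrium quantity:
Q_new = 424/7
Tax revenue = tax * Q_new = 3 * 424/7 = 1272/7

1272/7


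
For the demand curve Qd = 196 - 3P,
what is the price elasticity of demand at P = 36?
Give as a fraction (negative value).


dQ/dP = -3
At P = 36: Q = 196 - 3*36 = 88
E = (dQ/dP)(P/Q) = (-3)(36/88) = -27/22

-27/22


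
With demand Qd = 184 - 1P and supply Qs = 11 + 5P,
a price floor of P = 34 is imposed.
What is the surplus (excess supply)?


At P = 34:
Qd = 184 - 1*34 = 150
Qs = 11 + 5*34 = 181
Surplus = Qs - Qd = 181 - 150 = 31

31


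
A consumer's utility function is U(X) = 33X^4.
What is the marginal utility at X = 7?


MU = dU/dX = 33*4*X^(4-1)
MU = 132*X^3
At X = 7:
MU = 132 * 7^3
MU = 132 * 343 = 45276

45276


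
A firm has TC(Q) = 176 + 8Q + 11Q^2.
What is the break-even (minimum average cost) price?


AC(Q) = 176/Q + 8 + 11Q
To minimize: dAC/dQ = -176/Q^2 + 11 = 0
Q^2 = 176/11 = 16
Q* = 4
Min AC = 176/4 + 8 + 11*4
Min AC = 44 + 8 + 44 = 96

96


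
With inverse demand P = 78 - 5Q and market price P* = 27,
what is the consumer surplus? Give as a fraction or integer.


Maximum willingness to pay (at Q=0): P_max = 78
Quantity demanded at P* = 27:
Q* = (78 - 27)/5 = 51/5
CS = (1/2) * Q* * (P_max - P*)
CS = (1/2) * 51/5 * (78 - 27)
CS = (1/2) * 51/5 * 51 = 2601/10

2601/10


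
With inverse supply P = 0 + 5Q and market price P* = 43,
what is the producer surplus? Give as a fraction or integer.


Minimum supply price (at Q=0): P_min = 0
Quantity supplied at P* = 43:
Q* = (43 - 0)/5 = 43/5
PS = (1/2) * Q* * (P* - P_min)
PS = (1/2) * 43/5 * (43 - 0)
PS = (1/2) * 43/5 * 43 = 1849/10

1849/10


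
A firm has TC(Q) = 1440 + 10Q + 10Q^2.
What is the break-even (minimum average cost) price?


AC(Q) = 1440/Q + 10 + 10Q
To minimize: dAC/dQ = -1440/Q^2 + 10 = 0
Q^2 = 1440/10 = 144
Q* = 12
Min AC = 1440/12 + 10 + 10*12
Min AC = 120 + 10 + 120 = 250

250


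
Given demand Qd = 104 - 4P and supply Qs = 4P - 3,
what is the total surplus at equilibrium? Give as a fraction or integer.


Find equilibrium: 104 - 4P = 4P - 3
104 + 3 = 8P
P* = 107/8 = 107/8
Q* = 4*107/8 - 3 = 101/2
Inverse demand: P = 26 - Q/4, so P_max = 26
Inverse supply: P = 3/4 + Q/4, so P_min = 3/4
CS = (1/2) * 101/2 * (26 - 107/8) = 10201/32
PS = (1/2) * 101/2 * (107/8 - 3/4) = 10201/32
TS = CS + PS = 10201/32 + 10201/32 = 10201/16

10201/16


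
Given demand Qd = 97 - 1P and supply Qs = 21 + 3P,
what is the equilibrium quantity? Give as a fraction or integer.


First find equilibrium price:
97 - 1P = 21 + 3P
P* = 76/4 = 19
Then substitute into demand:
Q* = 97 - 1 * 19 = 78

78


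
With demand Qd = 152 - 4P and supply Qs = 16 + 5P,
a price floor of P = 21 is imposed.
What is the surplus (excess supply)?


At P = 21:
Qd = 152 - 4*21 = 68
Qs = 16 + 5*21 = 121
Surplus = Qs - Qd = 121 - 68 = 53

53


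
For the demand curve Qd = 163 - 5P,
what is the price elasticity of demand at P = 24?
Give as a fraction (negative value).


dQ/dP = -5
At P = 24: Q = 163 - 5*24 = 43
E = (dQ/dP)(P/Q) = (-5)(24/43) = -120/43

-120/43


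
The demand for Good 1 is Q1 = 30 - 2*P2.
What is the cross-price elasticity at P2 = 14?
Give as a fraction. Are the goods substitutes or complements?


dQ1/dP2 = -2
At P2 = 14: Q1 = 30 - 2*14 = 2
Exy = (dQ1/dP2)(P2/Q1) = -2 * 14 / 2 = -14
Since Exy < 0, the goods are complements.

-14 (complements)


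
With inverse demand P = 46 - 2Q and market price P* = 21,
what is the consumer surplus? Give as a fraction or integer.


Maximum willingness to pay (at Q=0): P_max = 46
Quantity demanded at P* = 21:
Q* = (46 - 21)/2 = 25/2
CS = (1/2) * Q* * (P_max - P*)
CS = (1/2) * 25/2 * (46 - 21)
CS = (1/2) * 25/2 * 25 = 625/4

625/4


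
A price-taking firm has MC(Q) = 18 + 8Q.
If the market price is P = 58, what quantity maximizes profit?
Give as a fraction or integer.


In perfect competition, profit is maximized where P = MC.
58 = 18 + 8Q
40 = 8Q
Q* = 40/8 = 5

5


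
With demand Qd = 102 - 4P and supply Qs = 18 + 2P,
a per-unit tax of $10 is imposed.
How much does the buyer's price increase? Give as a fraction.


With a per-unit tax, the buyer's price increase depends on relative slopes.
Supply slope: d = 2, Demand slope: b = 4
Buyer's price increase = d * tax / (b + d)
= 2 * 10 / (4 + 2)
= 20 / 6 = 10/3

10/3


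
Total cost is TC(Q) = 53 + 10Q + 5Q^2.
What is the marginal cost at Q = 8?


MC = dTC/dQ = 10 + 2*5*Q
At Q = 8:
MC = 10 + 10*8
MC = 10 + 80 = 90

90


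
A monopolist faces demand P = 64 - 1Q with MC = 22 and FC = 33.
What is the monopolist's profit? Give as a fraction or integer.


MR = MC: 64 - 2Q = 22
Q* = 21
P* = 64 - 1*21 = 43
Profit = (P* - MC)*Q* - FC
= (43 - 22)*21 - 33
= 21*21 - 33
= 441 - 33 = 408

408


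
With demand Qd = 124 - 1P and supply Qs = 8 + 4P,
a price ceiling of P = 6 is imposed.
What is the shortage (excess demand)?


At P = 6:
Qd = 124 - 1*6 = 118
Qs = 8 + 4*6 = 32
Shortage = Qd - Qs = 118 - 32 = 86

86


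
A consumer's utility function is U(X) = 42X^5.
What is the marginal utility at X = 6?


MU = dU/dX = 42*5*X^(5-1)
MU = 210*X^4
At X = 6:
MU = 210 * 6^4
MU = 210 * 1296 = 272160

272160


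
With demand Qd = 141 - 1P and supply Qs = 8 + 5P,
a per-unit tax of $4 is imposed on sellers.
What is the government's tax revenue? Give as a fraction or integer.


With tax on sellers, new supply: Qs' = 8 + 5(P - 4)
= 5P - 12
New equilibrium quantity:
Q_new = 231/2
Tax revenue = tax * Q_new = 4 * 231/2 = 462

462


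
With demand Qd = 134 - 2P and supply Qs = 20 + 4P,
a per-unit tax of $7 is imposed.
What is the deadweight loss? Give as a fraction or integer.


Pre-tax equilibrium quantity: Q* = 96
Post-tax equilibrium quantity: Q_tax = 260/3
Reduction in quantity: Q* - Q_tax = 28/3
DWL = (1/2) * tax * (Q* - Q_tax)
DWL = (1/2) * 7 * 28/3 = 98/3

98/3


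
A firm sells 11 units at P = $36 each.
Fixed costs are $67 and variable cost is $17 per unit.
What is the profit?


Total Revenue = P * Q = 36 * 11 = $396
Total Cost = FC + VC*Q = 67 + 17*11 = $254
Profit = TR - TC = 396 - 254 = $142

$142


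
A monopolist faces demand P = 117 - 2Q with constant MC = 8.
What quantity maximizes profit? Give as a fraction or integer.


TR = P*Q = (117 - 2Q)Q = 117Q - 2Q^2
MR = dTR/dQ = 117 - 4Q
Set MR = MC:
117 - 4Q = 8
109 = 4Q
Q* = 109/4 = 109/4

109/4


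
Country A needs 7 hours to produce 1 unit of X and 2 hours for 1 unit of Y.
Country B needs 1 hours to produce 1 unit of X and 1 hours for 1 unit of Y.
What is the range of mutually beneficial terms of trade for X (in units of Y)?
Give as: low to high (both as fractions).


Opportunity cost of X for Country A = hours_X / hours_Y = 7/2 = 7/2 units of Y
Opportunity cost of X for Country B = hours_X / hours_Y = 1/1 = 1 units of Y
Terms of trade must be between the two opportunity costs.
Range: 1 to 7/2

1 to 7/2


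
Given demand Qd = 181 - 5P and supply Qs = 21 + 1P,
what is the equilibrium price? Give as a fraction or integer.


At equilibrium, Qd = Qs.
181 - 5P = 21 + 1P
181 - 21 = 5P + 1P
160 = 6P
P* = 160/6 = 80/3

80/3


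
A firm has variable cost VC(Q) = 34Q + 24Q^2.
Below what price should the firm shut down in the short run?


AVC(Q) = VC(Q)/Q = 34 + 24Q
AVC is increasing in Q, so minimum AVC is at Q -> 0+.
Min AVC = 34
The firm should shut down if P < 34.

34


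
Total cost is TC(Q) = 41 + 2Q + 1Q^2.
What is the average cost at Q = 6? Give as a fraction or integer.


TC(6) = 41 + 2*6 + 1*6^2
TC(6) = 41 + 12 + 36 = 89
AC = TC/Q = 89/6 = 89/6

89/6


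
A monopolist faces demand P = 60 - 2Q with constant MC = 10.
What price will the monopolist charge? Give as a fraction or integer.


MR = 60 - 4Q
Set MR = MC: 60 - 4Q = 10
Q* = 25/2
Substitute into demand:
P* = 60 - 2*25/2 = 35

35


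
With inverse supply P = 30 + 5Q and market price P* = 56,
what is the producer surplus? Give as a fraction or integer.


Minimum supply price (at Q=0): P_min = 30
Quantity supplied at P* = 56:
Q* = (56 - 30)/5 = 26/5
PS = (1/2) * Q* * (P* - P_min)
PS = (1/2) * 26/5 * (56 - 30)
PS = (1/2) * 26/5 * 26 = 338/5

338/5


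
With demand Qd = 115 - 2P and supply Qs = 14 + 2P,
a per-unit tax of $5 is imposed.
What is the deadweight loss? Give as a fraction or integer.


Pre-tax equilibrium quantity: Q* = 129/2
Post-tax equilibrium quantity: Q_tax = 119/2
Reduction in quantity: Q* - Q_tax = 5
DWL = (1/2) * tax * (Q* - Q_tax)
DWL = (1/2) * 5 * 5 = 25/2

25/2


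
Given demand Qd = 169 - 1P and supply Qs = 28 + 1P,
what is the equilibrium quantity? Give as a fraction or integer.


First find equilibrium price:
169 - 1P = 28 + 1P
P* = 141/2 = 141/2
Then substitute into demand:
Q* = 169 - 1 * 141/2 = 197/2

197/2


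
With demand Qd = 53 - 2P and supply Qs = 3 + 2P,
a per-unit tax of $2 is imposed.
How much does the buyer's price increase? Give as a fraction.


With a per-unit tax, the buyer's price increase depends on relative slopes.
Supply slope: d = 2, Demand slope: b = 2
Buyer's price increase = d * tax / (b + d)
= 2 * 2 / (2 + 2)
= 4 / 4 = 1

1


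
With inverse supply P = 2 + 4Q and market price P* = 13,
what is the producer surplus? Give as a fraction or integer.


Minimum supply price (at Q=0): P_min = 2
Quantity supplied at P* = 13:
Q* = (13 - 2)/4 = 11/4
PS = (1/2) * Q* * (P* - P_min)
PS = (1/2) * 11/4 * (13 - 2)
PS = (1/2) * 11/4 * 11 = 121/8

121/8


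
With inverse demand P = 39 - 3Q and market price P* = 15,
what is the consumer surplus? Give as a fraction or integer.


Maximum willingness to pay (at Q=0): P_max = 39
Quantity demanded at P* = 15:
Q* = (39 - 15)/3 = 8
CS = (1/2) * Q* * (P_max - P*)
CS = (1/2) * 8 * (39 - 15)
CS = (1/2) * 8 * 24 = 96

96


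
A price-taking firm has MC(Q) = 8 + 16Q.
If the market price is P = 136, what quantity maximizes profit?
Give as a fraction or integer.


In perfect competition, profit is maximized where P = MC.
136 = 8 + 16Q
128 = 16Q
Q* = 128/16 = 8

8


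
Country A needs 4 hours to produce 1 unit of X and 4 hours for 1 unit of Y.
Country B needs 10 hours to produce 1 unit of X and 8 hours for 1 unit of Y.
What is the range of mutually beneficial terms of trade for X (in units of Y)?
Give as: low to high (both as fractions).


Opportunity cost of X for Country A = hours_X / hours_Y = 4/4 = 1 units of Y
Opportunity cost of X for Country B = hours_X / hours_Y = 10/8 = 5/4 units of Y
Terms of trade must be between the two opportunity costs.
Range: 1 to 5/4

1 to 5/4


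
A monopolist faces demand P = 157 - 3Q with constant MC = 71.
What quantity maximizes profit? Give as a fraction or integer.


TR = P*Q = (157 - 3Q)Q = 157Q - 3Q^2
MR = dTR/dQ = 157 - 6Q
Set MR = MC:
157 - 6Q = 71
86 = 6Q
Q* = 86/6 = 43/3

43/3


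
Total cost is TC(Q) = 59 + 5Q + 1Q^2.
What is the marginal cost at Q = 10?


MC = dTC/dQ = 5 + 2*1*Q
At Q = 10:
MC = 5 + 2*10
MC = 5 + 20 = 25

25


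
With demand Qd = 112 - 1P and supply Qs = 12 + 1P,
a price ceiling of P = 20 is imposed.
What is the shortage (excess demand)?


At P = 20:
Qd = 112 - 1*20 = 92
Qs = 12 + 1*20 = 32
Shortage = Qd - Qs = 92 - 32 = 60

60


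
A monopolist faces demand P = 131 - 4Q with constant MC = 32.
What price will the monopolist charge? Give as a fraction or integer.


MR = 131 - 8Q
Set MR = MC: 131 - 8Q = 32
Q* = 99/8
Substitute into demand:
P* = 131 - 4*99/8 = 163/2

163/2


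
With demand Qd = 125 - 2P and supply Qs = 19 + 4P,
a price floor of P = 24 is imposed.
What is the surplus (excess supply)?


At P = 24:
Qd = 125 - 2*24 = 77
Qs = 19 + 4*24 = 115
Surplus = Qs - Qd = 115 - 77 = 38

38


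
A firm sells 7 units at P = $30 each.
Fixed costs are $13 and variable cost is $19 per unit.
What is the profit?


Total Revenue = P * Q = 30 * 7 = $210
Total Cost = FC + VC*Q = 13 + 19*7 = $146
Profit = TR - TC = 210 - 146 = $64

$64


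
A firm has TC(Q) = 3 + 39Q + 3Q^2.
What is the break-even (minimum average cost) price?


AC(Q) = 3/Q + 39 + 3Q
To minimize: dAC/dQ = -3/Q^2 + 3 = 0
Q^2 = 3/3 = 1
Q* = 1
Min AC = 3/1 + 39 + 3*1
Min AC = 3 + 39 + 3 = 45

45


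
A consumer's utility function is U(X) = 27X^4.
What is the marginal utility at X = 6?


MU = dU/dX = 27*4*X^(4-1)
MU = 108*X^3
At X = 6:
MU = 108 * 6^3
MU = 108 * 216 = 23328

23328


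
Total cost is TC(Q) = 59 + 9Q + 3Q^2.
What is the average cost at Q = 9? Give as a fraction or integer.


TC(9) = 59 + 9*9 + 3*9^2
TC(9) = 59 + 81 + 243 = 383
AC = TC/Q = 383/9 = 383/9

383/9


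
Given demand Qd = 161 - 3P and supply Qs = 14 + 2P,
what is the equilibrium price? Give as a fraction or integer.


At equilibrium, Qd = Qs.
161 - 3P = 14 + 2P
161 - 14 = 3P + 2P
147 = 5P
P* = 147/5 = 147/5

147/5


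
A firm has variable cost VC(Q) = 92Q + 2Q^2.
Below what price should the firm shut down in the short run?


AVC(Q) = VC(Q)/Q = 92 + 2Q
AVC is increasing in Q, so minimum AVC is at Q -> 0+.
Min AVC = 92
The firm should shut down if P < 92.

92


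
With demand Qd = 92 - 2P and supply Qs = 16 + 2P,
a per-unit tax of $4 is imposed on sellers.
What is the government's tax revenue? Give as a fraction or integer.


With tax on sellers, new supply: Qs' = 16 + 2(P - 4)
= 8 + 2P
New equilibrium quantity:
Q_new = 50
Tax revenue = tax * Q_new = 4 * 50 = 200

200


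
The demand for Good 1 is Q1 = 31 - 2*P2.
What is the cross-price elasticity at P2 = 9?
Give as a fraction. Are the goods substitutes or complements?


dQ1/dP2 = -2
At P2 = 9: Q1 = 31 - 2*9 = 13
Exy = (dQ1/dP2)(P2/Q1) = -2 * 9 / 13 = -18/13
Since Exy < 0, the goods are complements.

-18/13 (complements)


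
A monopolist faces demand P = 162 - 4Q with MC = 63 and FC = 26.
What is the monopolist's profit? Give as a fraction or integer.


MR = MC: 162 - 8Q = 63
Q* = 99/8
P* = 162 - 4*99/8 = 225/2
Profit = (P* - MC)*Q* - FC
= (225/2 - 63)*99/8 - 26
= 99/2*99/8 - 26
= 9801/16 - 26 = 9385/16

9385/16


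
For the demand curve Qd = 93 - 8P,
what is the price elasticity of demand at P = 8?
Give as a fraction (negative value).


dQ/dP = -8
At P = 8: Q = 93 - 8*8 = 29
E = (dQ/dP)(P/Q) = (-8)(8/29) = -64/29

-64/29


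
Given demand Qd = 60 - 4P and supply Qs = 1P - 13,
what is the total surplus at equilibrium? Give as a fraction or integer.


Find equilibrium: 60 - 4P = 1P - 13
60 + 13 = 5P
P* = 73/5 = 73/5
Q* = 1*73/5 - 13 = 8/5
Inverse demand: P = 15 - Q/4, so P_max = 15
Inverse supply: P = 13 + Q/1, so P_min = 13
CS = (1/2) * 8/5 * (15 - 73/5) = 8/25
PS = (1/2) * 8/5 * (73/5 - 13) = 32/25
TS = CS + PS = 8/25 + 32/25 = 8/5

8/5


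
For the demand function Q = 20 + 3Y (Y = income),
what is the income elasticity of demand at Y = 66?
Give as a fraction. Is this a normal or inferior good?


dQ/dY = 3
At Y = 66: Q = 20 + 3*66 = 218
Ey = (dQ/dY)(Y/Q) = 3 * 66 / 218 = 99/109
Since Ey > 0, this is a normal good.

99/109 (normal good)


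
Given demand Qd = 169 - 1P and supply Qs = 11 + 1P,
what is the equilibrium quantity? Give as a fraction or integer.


First find equilibrium price:
169 - 1P = 11 + 1P
P* = 158/2 = 79
Then substitute into demand:
Q* = 169 - 1 * 79 = 90

90


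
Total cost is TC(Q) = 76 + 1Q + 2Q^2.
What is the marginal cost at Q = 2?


MC = dTC/dQ = 1 + 2*2*Q
At Q = 2:
MC = 1 + 4*2
MC = 1 + 8 = 9

9


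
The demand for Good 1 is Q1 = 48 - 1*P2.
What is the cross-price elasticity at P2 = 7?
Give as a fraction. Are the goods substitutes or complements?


dQ1/dP2 = -1
At P2 = 7: Q1 = 48 - 1*7 = 41
Exy = (dQ1/dP2)(P2/Q1) = -1 * 7 / 41 = -7/41
Since Exy < 0, the goods are complements.

-7/41 (complements)


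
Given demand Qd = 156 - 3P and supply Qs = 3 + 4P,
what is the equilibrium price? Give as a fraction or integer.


At equilibrium, Qd = Qs.
156 - 3P = 3 + 4P
156 - 3 = 3P + 4P
153 = 7P
P* = 153/7 = 153/7

153/7


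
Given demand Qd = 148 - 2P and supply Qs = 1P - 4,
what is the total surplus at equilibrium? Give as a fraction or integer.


Find equilibrium: 148 - 2P = 1P - 4
148 + 4 = 3P
P* = 152/3 = 152/3
Q* = 1*152/3 - 4 = 140/3
Inverse demand: P = 74 - Q/2, so P_max = 74
Inverse supply: P = 4 + Q/1, so P_min = 4
CS = (1/2) * 140/3 * (74 - 152/3) = 4900/9
PS = (1/2) * 140/3 * (152/3 - 4) = 9800/9
TS = CS + PS = 4900/9 + 9800/9 = 4900/3

4900/3


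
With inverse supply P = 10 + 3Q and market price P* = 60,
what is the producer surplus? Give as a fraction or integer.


Minimum supply price (at Q=0): P_min = 10
Quantity supplied at P* = 60:
Q* = (60 - 10)/3 = 50/3
PS = (1/2) * Q* * (P* - P_min)
PS = (1/2) * 50/3 * (60 - 10)
PS = (1/2) * 50/3 * 50 = 1250/3

1250/3


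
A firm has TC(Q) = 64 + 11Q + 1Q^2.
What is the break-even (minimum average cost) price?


AC(Q) = 64/Q + 11 + 1Q
To minimize: dAC/dQ = -64/Q^2 + 1 = 0
Q^2 = 64/1 = 64
Q* = 8
Min AC = 64/8 + 11 + 1*8
Min AC = 8 + 11 + 8 = 27

27


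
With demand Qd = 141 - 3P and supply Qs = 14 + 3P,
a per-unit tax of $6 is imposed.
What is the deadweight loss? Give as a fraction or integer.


Pre-tax equilibrium quantity: Q* = 155/2
Post-tax equilibrium quantity: Q_tax = 137/2
Reduction in quantity: Q* - Q_tax = 9
DWL = (1/2) * tax * (Q* - Q_tax)
DWL = (1/2) * 6 * 9 = 27

27


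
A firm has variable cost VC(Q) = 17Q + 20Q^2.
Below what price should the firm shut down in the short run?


AVC(Q) = VC(Q)/Q = 17 + 20Q
AVC is increasing in Q, so minimum AVC is at Q -> 0+.
Min AVC = 17
The firm should shut down if P < 17.

17


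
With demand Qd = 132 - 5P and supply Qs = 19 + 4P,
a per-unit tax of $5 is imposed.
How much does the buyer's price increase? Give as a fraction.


With a per-unit tax, the buyer's price increase depends on relative slopes.
Supply slope: d = 4, Demand slope: b = 5
Buyer's price increase = d * tax / (b + d)
= 4 * 5 / (5 + 4)
= 20 / 9 = 20/9

20/9


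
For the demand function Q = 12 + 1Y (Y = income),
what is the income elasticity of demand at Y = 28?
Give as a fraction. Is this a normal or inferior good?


dQ/dY = 1
At Y = 28: Q = 12 + 1*28 = 40
Ey = (dQ/dY)(Y/Q) = 1 * 28 / 40 = 7/10
Since Ey > 0, this is a normal good.

7/10 (normal good)


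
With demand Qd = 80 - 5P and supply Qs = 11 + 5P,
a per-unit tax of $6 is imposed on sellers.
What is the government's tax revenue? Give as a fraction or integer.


With tax on sellers, new supply: Qs' = 11 + 5(P - 6)
= 5P - 19
New equilibrium quantity:
Q_new = 61/2
Tax revenue = tax * Q_new = 6 * 61/2 = 183

183


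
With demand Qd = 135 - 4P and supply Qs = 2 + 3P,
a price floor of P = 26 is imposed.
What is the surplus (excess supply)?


At P = 26:
Qd = 135 - 4*26 = 31
Qs = 2 + 3*26 = 80
Surplus = Qs - Qd = 80 - 31 = 49

49


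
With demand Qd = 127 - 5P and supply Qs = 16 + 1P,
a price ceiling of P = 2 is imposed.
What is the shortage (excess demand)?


At P = 2:
Qd = 127 - 5*2 = 117
Qs = 16 + 1*2 = 18
Shortage = Qd - Qs = 117 - 18 = 99

99


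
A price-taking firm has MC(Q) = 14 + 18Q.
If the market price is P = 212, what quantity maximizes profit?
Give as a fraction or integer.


In perfect competition, profit is maximized where P = MC.
212 = 14 + 18Q
198 = 18Q
Q* = 198/18 = 11

11


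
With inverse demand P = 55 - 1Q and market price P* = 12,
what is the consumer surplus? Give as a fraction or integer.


Maximum willingness to pay (at Q=0): P_max = 55
Quantity demanded at P* = 12:
Q* = (55 - 12)/1 = 43
CS = (1/2) * Q* * (P_max - P*)
CS = (1/2) * 43 * (55 - 12)
CS = (1/2) * 43 * 43 = 1849/2

1849/2


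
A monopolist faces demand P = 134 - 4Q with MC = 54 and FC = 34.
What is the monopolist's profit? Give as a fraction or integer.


MR = MC: 134 - 8Q = 54
Q* = 10
P* = 134 - 4*10 = 94
Profit = (P* - MC)*Q* - FC
= (94 - 54)*10 - 34
= 40*10 - 34
= 400 - 34 = 366

366


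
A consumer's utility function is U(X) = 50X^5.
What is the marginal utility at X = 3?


MU = dU/dX = 50*5*X^(5-1)
MU = 250*X^4
At X = 3:
MU = 250 * 3^4
MU = 250 * 81 = 20250

20250


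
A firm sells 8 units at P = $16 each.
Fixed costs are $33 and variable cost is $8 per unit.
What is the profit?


Total Revenue = P * Q = 16 * 8 = $128
Total Cost = FC + VC*Q = 33 + 8*8 = $97
Profit = TR - TC = 128 - 97 = $31

$31


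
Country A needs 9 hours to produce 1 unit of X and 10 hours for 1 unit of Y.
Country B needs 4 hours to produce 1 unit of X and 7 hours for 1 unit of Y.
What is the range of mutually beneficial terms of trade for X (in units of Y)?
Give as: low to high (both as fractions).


Opportunity cost of X for Country A = hours_X / hours_Y = 9/10 = 9/10 units of Y
Opportunity cost of X for Country B = hours_X / hours_Y = 4/7 = 4/7 units of Y
Terms of trade must be between the two opportunity costs.
Range: 4/7 to 9/10

4/7 to 9/10


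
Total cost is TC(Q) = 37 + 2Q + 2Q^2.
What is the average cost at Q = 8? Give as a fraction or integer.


TC(8) = 37 + 2*8 + 2*8^2
TC(8) = 37 + 16 + 128 = 181
AC = TC/Q = 181/8 = 181/8

181/8


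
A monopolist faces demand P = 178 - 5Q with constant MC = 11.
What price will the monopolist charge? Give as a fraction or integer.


MR = 178 - 10Q
Set MR = MC: 178 - 10Q = 11
Q* = 167/10
Substitute into demand:
P* = 178 - 5*167/10 = 189/2

189/2


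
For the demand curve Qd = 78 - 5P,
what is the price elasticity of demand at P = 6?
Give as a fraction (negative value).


dQ/dP = -5
At P = 6: Q = 78 - 5*6 = 48
E = (dQ/dP)(P/Q) = (-5)(6/48) = -5/8

-5/8


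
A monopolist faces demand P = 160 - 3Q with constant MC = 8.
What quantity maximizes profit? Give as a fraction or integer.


TR = P*Q = (160 - 3Q)Q = 160Q - 3Q^2
MR = dTR/dQ = 160 - 6Q
Set MR = MC:
160 - 6Q = 8
152 = 6Q
Q* = 152/6 = 76/3

76/3


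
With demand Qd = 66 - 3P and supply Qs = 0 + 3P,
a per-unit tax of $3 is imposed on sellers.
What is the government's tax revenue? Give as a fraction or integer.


With tax on sellers, new supply: Qs' = 0 + 3(P - 3)
= 3P - 9
New equilibrium quantity:
Q_new = 57/2
Tax revenue = tax * Q_new = 3 * 57/2 = 171/2

171/2


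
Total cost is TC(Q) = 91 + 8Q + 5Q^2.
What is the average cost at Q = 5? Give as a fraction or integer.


TC(5) = 91 + 8*5 + 5*5^2
TC(5) = 91 + 40 + 125 = 256
AC = TC/Q = 256/5 = 256/5

256/5


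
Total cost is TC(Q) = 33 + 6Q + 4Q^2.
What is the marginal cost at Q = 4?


MC = dTC/dQ = 6 + 2*4*Q
At Q = 4:
MC = 6 + 8*4
MC = 6 + 32 = 38

38


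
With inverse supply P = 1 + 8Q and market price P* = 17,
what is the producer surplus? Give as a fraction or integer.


Minimum supply price (at Q=0): P_min = 1
Quantity supplied at P* = 17:
Q* = (17 - 1)/8 = 2
PS = (1/2) * Q* * (P* - P_min)
PS = (1/2) * 2 * (17 - 1)
PS = (1/2) * 2 * 16 = 16

16


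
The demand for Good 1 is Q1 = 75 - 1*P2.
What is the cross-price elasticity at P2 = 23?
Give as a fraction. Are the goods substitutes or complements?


dQ1/dP2 = -1
At P2 = 23: Q1 = 75 - 1*23 = 52
Exy = (dQ1/dP2)(P2/Q1) = -1 * 23 / 52 = -23/52
Since Exy < 0, the goods are complements.

-23/52 (complements)


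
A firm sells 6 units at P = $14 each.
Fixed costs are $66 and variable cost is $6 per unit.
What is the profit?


Total Revenue = P * Q = 14 * 6 = $84
Total Cost = FC + VC*Q = 66 + 6*6 = $102
Profit = TR - TC = 84 - 102 = $-18

$-18


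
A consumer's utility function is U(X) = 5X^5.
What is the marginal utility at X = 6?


MU = dU/dX = 5*5*X^(5-1)
MU = 25*X^4
At X = 6:
MU = 25 * 6^4
MU = 25 * 1296 = 32400

32400


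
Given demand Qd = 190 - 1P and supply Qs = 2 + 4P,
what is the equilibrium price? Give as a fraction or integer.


At equilibrium, Qd = Qs.
190 - 1P = 2 + 4P
190 - 2 = 1P + 4P
188 = 5P
P* = 188/5 = 188/5

188/5


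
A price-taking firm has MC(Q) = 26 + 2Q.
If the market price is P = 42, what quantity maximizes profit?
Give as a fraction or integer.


In perfect competition, profit is maximized where P = MC.
42 = 26 + 2Q
16 = 2Q
Q* = 16/2 = 8

8


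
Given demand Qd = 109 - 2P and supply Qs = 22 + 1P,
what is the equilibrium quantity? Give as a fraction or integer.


First find equilibrium price:
109 - 2P = 22 + 1P
P* = 87/3 = 29
Then substitute into demand:
Q* = 109 - 2 * 29 = 51

51


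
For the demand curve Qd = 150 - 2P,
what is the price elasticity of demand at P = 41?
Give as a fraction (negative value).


dQ/dP = -2
At P = 41: Q = 150 - 2*41 = 68
E = (dQ/dP)(P/Q) = (-2)(41/68) = -41/34

-41/34


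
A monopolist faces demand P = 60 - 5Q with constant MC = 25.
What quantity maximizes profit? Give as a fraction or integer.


TR = P*Q = (60 - 5Q)Q = 60Q - 5Q^2
MR = dTR/dQ = 60 - 10Q
Set MR = MC:
60 - 10Q = 25
35 = 10Q
Q* = 35/10 = 7/2

7/2


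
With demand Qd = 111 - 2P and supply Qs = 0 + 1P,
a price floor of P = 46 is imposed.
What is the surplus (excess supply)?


At P = 46:
Qd = 111 - 2*46 = 19
Qs = 0 + 1*46 = 46
Surplus = Qs - Qd = 46 - 19 = 27

27


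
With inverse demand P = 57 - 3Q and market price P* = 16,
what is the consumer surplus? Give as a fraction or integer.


Maximum willingness to pay (at Q=0): P_max = 57
Quantity demanded at P* = 16:
Q* = (57 - 16)/3 = 41/3
CS = (1/2) * Q* * (P_max - P*)
CS = (1/2) * 41/3 * (57 - 16)
CS = (1/2) * 41/3 * 41 = 1681/6

1681/6


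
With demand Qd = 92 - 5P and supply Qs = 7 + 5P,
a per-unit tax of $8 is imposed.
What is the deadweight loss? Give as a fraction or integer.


Pre-tax equilibrium quantity: Q* = 99/2
Post-tax equilibrium quantity: Q_tax = 59/2
Reduction in quantity: Q* - Q_tax = 20
DWL = (1/2) * tax * (Q* - Q_tax)
DWL = (1/2) * 8 * 20 = 80

80


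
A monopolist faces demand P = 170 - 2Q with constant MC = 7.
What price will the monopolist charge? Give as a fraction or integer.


MR = 170 - 4Q
Set MR = MC: 170 - 4Q = 7
Q* = 163/4
Substitute into demand:
P* = 170 - 2*163/4 = 177/2

177/2


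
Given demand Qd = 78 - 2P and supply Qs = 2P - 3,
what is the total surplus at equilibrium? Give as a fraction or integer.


Find equilibrium: 78 - 2P = 2P - 3
78 + 3 = 4P
P* = 81/4 = 81/4
Q* = 2*81/4 - 3 = 75/2
Inverse demand: P = 39 - Q/2, so P_max = 39
Inverse supply: P = 3/2 + Q/2, so P_min = 3/2
CS = (1/2) * 75/2 * (39 - 81/4) = 5625/16
PS = (1/2) * 75/2 * (81/4 - 3/2) = 5625/16
TS = CS + PS = 5625/16 + 5625/16 = 5625/8

5625/8


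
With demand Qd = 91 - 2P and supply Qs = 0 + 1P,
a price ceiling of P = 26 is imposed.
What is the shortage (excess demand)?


At P = 26:
Qd = 91 - 2*26 = 39
Qs = 0 + 1*26 = 26
Shortage = Qd - Qs = 39 - 26 = 13

13


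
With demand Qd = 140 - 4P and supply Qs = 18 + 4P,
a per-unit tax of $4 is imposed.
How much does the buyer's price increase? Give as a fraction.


With a per-unit tax, the buyer's price increase depends on relative slopes.
Supply slope: d = 4, Demand slope: b = 4
Buyer's price increase = d * tax / (b + d)
= 4 * 4 / (4 + 4)
= 16 / 8 = 2

2


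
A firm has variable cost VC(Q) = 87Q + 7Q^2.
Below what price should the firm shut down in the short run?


AVC(Q) = VC(Q)/Q = 87 + 7Q
AVC is increasing in Q, so minimum AVC is at Q -> 0+.
Min AVC = 87
The firm should shut down if P < 87.

87


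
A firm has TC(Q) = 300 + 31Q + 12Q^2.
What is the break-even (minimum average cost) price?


AC(Q) = 300/Q + 31 + 12Q
To minimize: dAC/dQ = -300/Q^2 + 12 = 0
Q^2 = 300/12 = 25
Q* = 5
Min AC = 300/5 + 31 + 12*5
Min AC = 60 + 31 + 60 = 151

151


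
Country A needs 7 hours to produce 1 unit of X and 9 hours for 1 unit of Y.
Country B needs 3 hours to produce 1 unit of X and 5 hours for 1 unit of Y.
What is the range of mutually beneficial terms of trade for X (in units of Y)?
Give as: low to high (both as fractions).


Opportunity cost of X for Country A = hours_X / hours_Y = 7/9 = 7/9 units of Y
Opportunity cost of X for Country B = hours_X / hours_Y = 3/5 = 3/5 units of Y
Terms of trade must be between the two opportunity costs.
Range: 3/5 to 7/9

3/5 to 7/9


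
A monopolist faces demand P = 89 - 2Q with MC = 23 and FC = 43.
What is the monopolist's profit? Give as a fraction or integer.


MR = MC: 89 - 4Q = 23
Q* = 33/2
P* = 89 - 2*33/2 = 56
Profit = (P* - MC)*Q* - FC
= (56 - 23)*33/2 - 43
= 33*33/2 - 43
= 1089/2 - 43 = 1003/2

1003/2


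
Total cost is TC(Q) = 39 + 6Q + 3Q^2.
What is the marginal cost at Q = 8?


MC = dTC/dQ = 6 + 2*3*Q
At Q = 8:
MC = 6 + 6*8
MC = 6 + 48 = 54

54


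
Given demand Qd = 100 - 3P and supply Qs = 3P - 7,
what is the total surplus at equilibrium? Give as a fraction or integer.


Find equilibrium: 100 - 3P = 3P - 7
100 + 7 = 6P
P* = 107/6 = 107/6
Q* = 3*107/6 - 7 = 93/2
Inverse demand: P = 100/3 - Q/3, so P_max = 100/3
Inverse supply: P = 7/3 + Q/3, so P_min = 7/3
CS = (1/2) * 93/2 * (100/3 - 107/6) = 2883/8
PS = (1/2) * 93/2 * (107/6 - 7/3) = 2883/8
TS = CS + PS = 2883/8 + 2883/8 = 2883/4

2883/4


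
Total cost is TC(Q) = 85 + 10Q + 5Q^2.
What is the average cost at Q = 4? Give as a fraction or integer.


TC(4) = 85 + 10*4 + 5*4^2
TC(4) = 85 + 40 + 80 = 205
AC = TC/Q = 205/4 = 205/4

205/4
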